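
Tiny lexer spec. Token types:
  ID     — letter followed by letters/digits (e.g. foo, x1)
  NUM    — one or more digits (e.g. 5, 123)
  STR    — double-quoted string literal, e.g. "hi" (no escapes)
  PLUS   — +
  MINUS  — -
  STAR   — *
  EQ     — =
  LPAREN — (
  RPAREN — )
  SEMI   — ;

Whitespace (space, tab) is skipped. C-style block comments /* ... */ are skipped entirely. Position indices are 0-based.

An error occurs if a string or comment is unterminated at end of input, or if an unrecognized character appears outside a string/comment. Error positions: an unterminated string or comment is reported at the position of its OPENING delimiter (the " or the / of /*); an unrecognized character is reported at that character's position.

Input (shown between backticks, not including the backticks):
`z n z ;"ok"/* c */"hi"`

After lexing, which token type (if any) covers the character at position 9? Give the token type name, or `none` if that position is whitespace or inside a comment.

pos=0: emit ID 'z' (now at pos=1)
pos=2: emit ID 'n' (now at pos=3)
pos=4: emit ID 'z' (now at pos=5)
pos=6: emit SEMI ';'
pos=7: enter STRING mode
pos=7: emit STR "ok" (now at pos=11)
pos=11: enter COMMENT mode (saw '/*')
exit COMMENT mode (now at pos=18)
pos=18: enter STRING mode
pos=18: emit STR "hi" (now at pos=22)
DONE. 6 tokens: [ID, ID, ID, SEMI, STR, STR]
Position 9: char is 'k' -> STR

Answer: STR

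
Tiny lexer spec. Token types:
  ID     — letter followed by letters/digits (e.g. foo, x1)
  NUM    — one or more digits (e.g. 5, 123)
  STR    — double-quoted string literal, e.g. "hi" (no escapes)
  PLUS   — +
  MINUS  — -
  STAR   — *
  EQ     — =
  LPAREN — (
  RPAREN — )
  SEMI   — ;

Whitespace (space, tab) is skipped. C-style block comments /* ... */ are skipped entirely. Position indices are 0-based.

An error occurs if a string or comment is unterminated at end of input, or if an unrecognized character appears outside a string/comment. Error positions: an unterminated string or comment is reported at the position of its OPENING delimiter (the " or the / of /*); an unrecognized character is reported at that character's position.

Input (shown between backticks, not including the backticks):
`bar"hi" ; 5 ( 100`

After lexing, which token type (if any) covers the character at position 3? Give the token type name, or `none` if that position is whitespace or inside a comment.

Answer: STR

Derivation:
pos=0: emit ID 'bar' (now at pos=3)
pos=3: enter STRING mode
pos=3: emit STR "hi" (now at pos=7)
pos=8: emit SEMI ';'
pos=10: emit NUM '5' (now at pos=11)
pos=12: emit LPAREN '('
pos=14: emit NUM '100' (now at pos=17)
DONE. 6 tokens: [ID, STR, SEMI, NUM, LPAREN, NUM]
Position 3: char is '"' -> STR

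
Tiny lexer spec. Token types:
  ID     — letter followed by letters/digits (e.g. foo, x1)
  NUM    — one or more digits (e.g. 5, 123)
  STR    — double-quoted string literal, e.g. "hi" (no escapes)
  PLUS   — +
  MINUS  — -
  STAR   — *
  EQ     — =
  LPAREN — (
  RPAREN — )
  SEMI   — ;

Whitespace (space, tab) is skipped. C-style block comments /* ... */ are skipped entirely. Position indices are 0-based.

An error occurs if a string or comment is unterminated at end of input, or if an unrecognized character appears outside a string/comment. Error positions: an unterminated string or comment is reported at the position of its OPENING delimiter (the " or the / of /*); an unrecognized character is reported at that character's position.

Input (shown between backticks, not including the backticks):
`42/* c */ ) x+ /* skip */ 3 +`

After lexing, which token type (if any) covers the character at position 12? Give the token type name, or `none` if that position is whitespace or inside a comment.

pos=0: emit NUM '42' (now at pos=2)
pos=2: enter COMMENT mode (saw '/*')
exit COMMENT mode (now at pos=9)
pos=10: emit RPAREN ')'
pos=12: emit ID 'x' (now at pos=13)
pos=13: emit PLUS '+'
pos=15: enter COMMENT mode (saw '/*')
exit COMMENT mode (now at pos=25)
pos=26: emit NUM '3' (now at pos=27)
pos=28: emit PLUS '+'
DONE. 6 tokens: [NUM, RPAREN, ID, PLUS, NUM, PLUS]
Position 12: char is 'x' -> ID

Answer: ID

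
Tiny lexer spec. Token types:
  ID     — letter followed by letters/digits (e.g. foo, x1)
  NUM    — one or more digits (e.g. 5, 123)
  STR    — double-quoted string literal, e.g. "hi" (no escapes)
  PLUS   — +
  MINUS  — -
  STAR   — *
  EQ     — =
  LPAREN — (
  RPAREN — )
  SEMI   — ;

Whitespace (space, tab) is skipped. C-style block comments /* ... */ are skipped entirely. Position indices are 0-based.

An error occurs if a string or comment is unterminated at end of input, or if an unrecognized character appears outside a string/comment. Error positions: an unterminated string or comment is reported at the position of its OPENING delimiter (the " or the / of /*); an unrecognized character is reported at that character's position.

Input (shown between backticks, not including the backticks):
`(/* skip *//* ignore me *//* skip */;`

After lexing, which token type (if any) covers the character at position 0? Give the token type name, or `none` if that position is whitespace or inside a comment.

pos=0: emit LPAREN '('
pos=1: enter COMMENT mode (saw '/*')
exit COMMENT mode (now at pos=11)
pos=11: enter COMMENT mode (saw '/*')
exit COMMENT mode (now at pos=26)
pos=26: enter COMMENT mode (saw '/*')
exit COMMENT mode (now at pos=36)
pos=36: emit SEMI ';'
DONE. 2 tokens: [LPAREN, SEMI]
Position 0: char is '(' -> LPAREN

Answer: LPAREN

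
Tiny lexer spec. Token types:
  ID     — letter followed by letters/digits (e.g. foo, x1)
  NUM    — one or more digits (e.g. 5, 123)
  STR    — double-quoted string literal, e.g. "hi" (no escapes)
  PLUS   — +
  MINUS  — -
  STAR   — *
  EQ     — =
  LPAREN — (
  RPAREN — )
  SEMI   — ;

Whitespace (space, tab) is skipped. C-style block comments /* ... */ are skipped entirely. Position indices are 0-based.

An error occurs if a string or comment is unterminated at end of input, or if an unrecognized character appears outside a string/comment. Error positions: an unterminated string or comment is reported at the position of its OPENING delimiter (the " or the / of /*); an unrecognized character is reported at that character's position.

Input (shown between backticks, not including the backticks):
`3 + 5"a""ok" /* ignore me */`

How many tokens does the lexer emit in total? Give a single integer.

pos=0: emit NUM '3' (now at pos=1)
pos=2: emit PLUS '+'
pos=4: emit NUM '5' (now at pos=5)
pos=5: enter STRING mode
pos=5: emit STR "a" (now at pos=8)
pos=8: enter STRING mode
pos=8: emit STR "ok" (now at pos=12)
pos=13: enter COMMENT mode (saw '/*')
exit COMMENT mode (now at pos=28)
DONE. 5 tokens: [NUM, PLUS, NUM, STR, STR]

Answer: 5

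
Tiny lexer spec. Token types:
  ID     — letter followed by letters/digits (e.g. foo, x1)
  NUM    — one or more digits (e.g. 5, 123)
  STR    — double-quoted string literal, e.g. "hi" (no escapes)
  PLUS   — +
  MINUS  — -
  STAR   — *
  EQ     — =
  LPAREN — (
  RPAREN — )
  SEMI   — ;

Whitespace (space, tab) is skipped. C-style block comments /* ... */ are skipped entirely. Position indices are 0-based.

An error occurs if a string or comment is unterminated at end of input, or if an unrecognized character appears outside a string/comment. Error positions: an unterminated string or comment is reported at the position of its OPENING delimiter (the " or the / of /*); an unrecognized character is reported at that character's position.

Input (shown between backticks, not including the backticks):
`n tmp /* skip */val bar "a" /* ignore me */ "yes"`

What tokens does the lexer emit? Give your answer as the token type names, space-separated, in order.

Answer: ID ID ID ID STR STR

Derivation:
pos=0: emit ID 'n' (now at pos=1)
pos=2: emit ID 'tmp' (now at pos=5)
pos=6: enter COMMENT mode (saw '/*')
exit COMMENT mode (now at pos=16)
pos=16: emit ID 'val' (now at pos=19)
pos=20: emit ID 'bar' (now at pos=23)
pos=24: enter STRING mode
pos=24: emit STR "a" (now at pos=27)
pos=28: enter COMMENT mode (saw '/*')
exit COMMENT mode (now at pos=43)
pos=44: enter STRING mode
pos=44: emit STR "yes" (now at pos=49)
DONE. 6 tokens: [ID, ID, ID, ID, STR, STR]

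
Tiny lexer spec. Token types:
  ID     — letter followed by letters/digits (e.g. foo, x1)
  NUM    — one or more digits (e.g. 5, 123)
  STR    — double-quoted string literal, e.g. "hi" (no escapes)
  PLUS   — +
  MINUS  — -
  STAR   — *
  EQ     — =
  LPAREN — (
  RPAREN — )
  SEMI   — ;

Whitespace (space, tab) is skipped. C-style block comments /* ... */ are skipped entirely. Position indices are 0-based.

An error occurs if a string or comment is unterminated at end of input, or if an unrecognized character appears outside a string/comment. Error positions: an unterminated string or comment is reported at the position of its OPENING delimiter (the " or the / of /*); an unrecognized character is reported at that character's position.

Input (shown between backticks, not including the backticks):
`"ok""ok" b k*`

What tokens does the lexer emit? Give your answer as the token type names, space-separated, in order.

Answer: STR STR ID ID STAR

Derivation:
pos=0: enter STRING mode
pos=0: emit STR "ok" (now at pos=4)
pos=4: enter STRING mode
pos=4: emit STR "ok" (now at pos=8)
pos=9: emit ID 'b' (now at pos=10)
pos=11: emit ID 'k' (now at pos=12)
pos=12: emit STAR '*'
DONE. 5 tokens: [STR, STR, ID, ID, STAR]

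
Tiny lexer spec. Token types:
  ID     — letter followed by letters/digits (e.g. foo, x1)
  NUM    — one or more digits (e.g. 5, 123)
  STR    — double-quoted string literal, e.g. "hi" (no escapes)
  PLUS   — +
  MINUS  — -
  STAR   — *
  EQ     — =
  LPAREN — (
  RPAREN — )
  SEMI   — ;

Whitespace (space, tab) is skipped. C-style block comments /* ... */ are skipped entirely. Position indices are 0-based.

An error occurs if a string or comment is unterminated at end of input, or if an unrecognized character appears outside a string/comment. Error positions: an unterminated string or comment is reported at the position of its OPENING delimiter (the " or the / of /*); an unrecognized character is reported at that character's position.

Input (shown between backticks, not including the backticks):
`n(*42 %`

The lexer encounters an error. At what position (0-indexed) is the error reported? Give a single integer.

pos=0: emit ID 'n' (now at pos=1)
pos=1: emit LPAREN '('
pos=2: emit STAR '*'
pos=3: emit NUM '42' (now at pos=5)
pos=6: ERROR — unrecognized char '%'

Answer: 6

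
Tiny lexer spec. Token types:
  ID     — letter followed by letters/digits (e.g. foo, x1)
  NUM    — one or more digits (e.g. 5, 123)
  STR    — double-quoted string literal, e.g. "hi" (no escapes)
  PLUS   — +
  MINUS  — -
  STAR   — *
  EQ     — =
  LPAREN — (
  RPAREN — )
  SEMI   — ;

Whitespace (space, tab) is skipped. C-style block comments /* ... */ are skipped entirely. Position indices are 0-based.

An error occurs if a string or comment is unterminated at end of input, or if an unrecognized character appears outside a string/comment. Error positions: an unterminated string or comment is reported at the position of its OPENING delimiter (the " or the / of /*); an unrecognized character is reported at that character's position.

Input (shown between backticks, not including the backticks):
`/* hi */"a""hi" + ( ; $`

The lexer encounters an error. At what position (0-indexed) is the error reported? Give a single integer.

pos=0: enter COMMENT mode (saw '/*')
exit COMMENT mode (now at pos=8)
pos=8: enter STRING mode
pos=8: emit STR "a" (now at pos=11)
pos=11: enter STRING mode
pos=11: emit STR "hi" (now at pos=15)
pos=16: emit PLUS '+'
pos=18: emit LPAREN '('
pos=20: emit SEMI ';'
pos=22: ERROR — unrecognized char '$'

Answer: 22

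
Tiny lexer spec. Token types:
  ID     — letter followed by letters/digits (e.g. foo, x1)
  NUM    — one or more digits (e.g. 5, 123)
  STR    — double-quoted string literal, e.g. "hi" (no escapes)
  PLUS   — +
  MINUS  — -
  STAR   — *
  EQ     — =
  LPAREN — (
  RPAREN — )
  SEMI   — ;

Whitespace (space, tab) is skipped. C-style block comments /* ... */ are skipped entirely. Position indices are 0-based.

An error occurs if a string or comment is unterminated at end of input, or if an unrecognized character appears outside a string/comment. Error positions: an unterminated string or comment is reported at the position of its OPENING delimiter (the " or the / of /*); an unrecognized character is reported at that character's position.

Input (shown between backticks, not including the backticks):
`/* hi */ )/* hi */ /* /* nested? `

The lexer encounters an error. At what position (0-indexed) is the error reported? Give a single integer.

pos=0: enter COMMENT mode (saw '/*')
exit COMMENT mode (now at pos=8)
pos=9: emit RPAREN ')'
pos=10: enter COMMENT mode (saw '/*')
exit COMMENT mode (now at pos=18)
pos=19: enter COMMENT mode (saw '/*')
pos=19: ERROR — unterminated comment (reached EOF)

Answer: 19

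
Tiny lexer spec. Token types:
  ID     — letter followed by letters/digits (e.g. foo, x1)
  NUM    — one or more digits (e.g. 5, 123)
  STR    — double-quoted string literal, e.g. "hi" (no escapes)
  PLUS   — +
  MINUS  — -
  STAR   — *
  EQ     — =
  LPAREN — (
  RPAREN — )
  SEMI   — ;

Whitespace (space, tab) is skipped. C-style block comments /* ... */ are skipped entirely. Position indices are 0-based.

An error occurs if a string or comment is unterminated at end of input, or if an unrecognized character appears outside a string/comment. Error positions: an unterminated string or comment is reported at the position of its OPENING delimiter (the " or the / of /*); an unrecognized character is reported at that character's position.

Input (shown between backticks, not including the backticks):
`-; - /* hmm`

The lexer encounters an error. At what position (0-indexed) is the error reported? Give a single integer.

Answer: 5

Derivation:
pos=0: emit MINUS '-'
pos=1: emit SEMI ';'
pos=3: emit MINUS '-'
pos=5: enter COMMENT mode (saw '/*')
pos=5: ERROR — unterminated comment (reached EOF)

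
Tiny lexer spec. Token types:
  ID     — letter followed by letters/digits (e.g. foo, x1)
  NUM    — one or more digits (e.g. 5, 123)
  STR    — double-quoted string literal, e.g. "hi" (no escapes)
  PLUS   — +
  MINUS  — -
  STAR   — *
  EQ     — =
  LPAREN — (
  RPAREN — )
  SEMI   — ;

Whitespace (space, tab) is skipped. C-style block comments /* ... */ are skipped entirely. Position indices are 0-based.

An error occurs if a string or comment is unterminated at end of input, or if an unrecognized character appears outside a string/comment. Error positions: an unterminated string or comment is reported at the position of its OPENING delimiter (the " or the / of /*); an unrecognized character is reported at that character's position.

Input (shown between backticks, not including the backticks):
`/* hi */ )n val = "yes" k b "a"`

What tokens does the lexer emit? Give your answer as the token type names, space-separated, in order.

Answer: RPAREN ID ID EQ STR ID ID STR

Derivation:
pos=0: enter COMMENT mode (saw '/*')
exit COMMENT mode (now at pos=8)
pos=9: emit RPAREN ')'
pos=10: emit ID 'n' (now at pos=11)
pos=12: emit ID 'val' (now at pos=15)
pos=16: emit EQ '='
pos=18: enter STRING mode
pos=18: emit STR "yes" (now at pos=23)
pos=24: emit ID 'k' (now at pos=25)
pos=26: emit ID 'b' (now at pos=27)
pos=28: enter STRING mode
pos=28: emit STR "a" (now at pos=31)
DONE. 8 tokens: [RPAREN, ID, ID, EQ, STR, ID, ID, STR]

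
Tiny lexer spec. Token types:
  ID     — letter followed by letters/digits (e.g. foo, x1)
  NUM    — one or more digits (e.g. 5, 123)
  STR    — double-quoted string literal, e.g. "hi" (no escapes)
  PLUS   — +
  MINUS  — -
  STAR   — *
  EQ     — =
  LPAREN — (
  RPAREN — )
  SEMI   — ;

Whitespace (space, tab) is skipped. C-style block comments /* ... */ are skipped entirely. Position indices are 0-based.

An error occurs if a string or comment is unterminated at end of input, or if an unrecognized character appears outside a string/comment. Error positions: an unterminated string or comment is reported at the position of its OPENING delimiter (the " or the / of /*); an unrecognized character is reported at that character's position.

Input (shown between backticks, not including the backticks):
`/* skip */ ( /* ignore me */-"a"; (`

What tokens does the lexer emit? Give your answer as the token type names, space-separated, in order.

pos=0: enter COMMENT mode (saw '/*')
exit COMMENT mode (now at pos=10)
pos=11: emit LPAREN '('
pos=13: enter COMMENT mode (saw '/*')
exit COMMENT mode (now at pos=28)
pos=28: emit MINUS '-'
pos=29: enter STRING mode
pos=29: emit STR "a" (now at pos=32)
pos=32: emit SEMI ';'
pos=34: emit LPAREN '('
DONE. 5 tokens: [LPAREN, MINUS, STR, SEMI, LPAREN]

Answer: LPAREN MINUS STR SEMI LPAREN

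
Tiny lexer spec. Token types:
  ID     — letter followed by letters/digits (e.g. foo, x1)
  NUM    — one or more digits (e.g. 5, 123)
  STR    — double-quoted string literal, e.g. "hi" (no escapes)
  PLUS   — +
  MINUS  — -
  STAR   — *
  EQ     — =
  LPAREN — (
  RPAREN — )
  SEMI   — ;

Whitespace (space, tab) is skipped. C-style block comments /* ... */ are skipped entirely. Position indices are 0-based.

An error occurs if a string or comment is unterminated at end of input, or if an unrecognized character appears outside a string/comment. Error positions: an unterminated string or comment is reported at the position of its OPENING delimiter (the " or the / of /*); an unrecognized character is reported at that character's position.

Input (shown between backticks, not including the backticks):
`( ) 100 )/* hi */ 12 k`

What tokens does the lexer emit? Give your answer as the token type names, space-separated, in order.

Answer: LPAREN RPAREN NUM RPAREN NUM ID

Derivation:
pos=0: emit LPAREN '('
pos=2: emit RPAREN ')'
pos=4: emit NUM '100' (now at pos=7)
pos=8: emit RPAREN ')'
pos=9: enter COMMENT mode (saw '/*')
exit COMMENT mode (now at pos=17)
pos=18: emit NUM '12' (now at pos=20)
pos=21: emit ID 'k' (now at pos=22)
DONE. 6 tokens: [LPAREN, RPAREN, NUM, RPAREN, NUM, ID]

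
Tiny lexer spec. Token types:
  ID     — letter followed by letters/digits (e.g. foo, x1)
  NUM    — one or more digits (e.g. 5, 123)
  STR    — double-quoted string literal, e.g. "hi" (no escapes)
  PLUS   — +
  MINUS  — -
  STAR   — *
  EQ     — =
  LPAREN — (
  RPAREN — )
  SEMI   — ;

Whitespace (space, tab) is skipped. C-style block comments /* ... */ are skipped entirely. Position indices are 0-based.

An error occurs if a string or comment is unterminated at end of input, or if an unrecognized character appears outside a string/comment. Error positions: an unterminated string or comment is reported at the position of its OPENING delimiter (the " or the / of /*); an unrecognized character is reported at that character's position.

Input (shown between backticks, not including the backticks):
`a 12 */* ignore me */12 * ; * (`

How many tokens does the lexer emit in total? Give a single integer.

Answer: 8

Derivation:
pos=0: emit ID 'a' (now at pos=1)
pos=2: emit NUM '12' (now at pos=4)
pos=5: emit STAR '*'
pos=6: enter COMMENT mode (saw '/*')
exit COMMENT mode (now at pos=21)
pos=21: emit NUM '12' (now at pos=23)
pos=24: emit STAR '*'
pos=26: emit SEMI ';'
pos=28: emit STAR '*'
pos=30: emit LPAREN '('
DONE. 8 tokens: [ID, NUM, STAR, NUM, STAR, SEMI, STAR, LPAREN]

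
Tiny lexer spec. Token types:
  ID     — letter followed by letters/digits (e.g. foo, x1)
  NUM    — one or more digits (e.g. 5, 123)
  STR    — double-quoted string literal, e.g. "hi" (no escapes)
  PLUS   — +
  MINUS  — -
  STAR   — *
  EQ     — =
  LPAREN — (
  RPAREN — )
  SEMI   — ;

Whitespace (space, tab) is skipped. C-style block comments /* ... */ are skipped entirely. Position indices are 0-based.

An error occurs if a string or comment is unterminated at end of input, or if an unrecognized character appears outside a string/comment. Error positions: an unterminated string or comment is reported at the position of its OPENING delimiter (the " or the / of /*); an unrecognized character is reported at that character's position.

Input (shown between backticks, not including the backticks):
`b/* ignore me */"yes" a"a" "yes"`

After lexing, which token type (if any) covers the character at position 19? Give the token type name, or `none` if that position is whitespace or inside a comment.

Answer: STR

Derivation:
pos=0: emit ID 'b' (now at pos=1)
pos=1: enter COMMENT mode (saw '/*')
exit COMMENT mode (now at pos=16)
pos=16: enter STRING mode
pos=16: emit STR "yes" (now at pos=21)
pos=22: emit ID 'a' (now at pos=23)
pos=23: enter STRING mode
pos=23: emit STR "a" (now at pos=26)
pos=27: enter STRING mode
pos=27: emit STR "yes" (now at pos=32)
DONE. 5 tokens: [ID, STR, ID, STR, STR]
Position 19: char is 's' -> STR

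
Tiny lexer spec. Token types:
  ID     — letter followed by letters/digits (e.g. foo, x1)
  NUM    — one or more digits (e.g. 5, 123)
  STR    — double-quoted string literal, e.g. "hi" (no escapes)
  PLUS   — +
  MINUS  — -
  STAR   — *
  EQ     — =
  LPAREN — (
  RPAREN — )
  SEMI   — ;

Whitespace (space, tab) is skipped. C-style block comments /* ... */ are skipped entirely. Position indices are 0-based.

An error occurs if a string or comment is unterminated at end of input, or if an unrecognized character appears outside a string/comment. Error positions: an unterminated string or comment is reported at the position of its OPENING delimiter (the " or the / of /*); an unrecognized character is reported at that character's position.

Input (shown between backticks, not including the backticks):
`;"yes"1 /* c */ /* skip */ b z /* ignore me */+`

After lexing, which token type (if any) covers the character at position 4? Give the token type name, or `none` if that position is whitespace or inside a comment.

Answer: STR

Derivation:
pos=0: emit SEMI ';'
pos=1: enter STRING mode
pos=1: emit STR "yes" (now at pos=6)
pos=6: emit NUM '1' (now at pos=7)
pos=8: enter COMMENT mode (saw '/*')
exit COMMENT mode (now at pos=15)
pos=16: enter COMMENT mode (saw '/*')
exit COMMENT mode (now at pos=26)
pos=27: emit ID 'b' (now at pos=28)
pos=29: emit ID 'z' (now at pos=30)
pos=31: enter COMMENT mode (saw '/*')
exit COMMENT mode (now at pos=46)
pos=46: emit PLUS '+'
DONE. 6 tokens: [SEMI, STR, NUM, ID, ID, PLUS]
Position 4: char is 's' -> STR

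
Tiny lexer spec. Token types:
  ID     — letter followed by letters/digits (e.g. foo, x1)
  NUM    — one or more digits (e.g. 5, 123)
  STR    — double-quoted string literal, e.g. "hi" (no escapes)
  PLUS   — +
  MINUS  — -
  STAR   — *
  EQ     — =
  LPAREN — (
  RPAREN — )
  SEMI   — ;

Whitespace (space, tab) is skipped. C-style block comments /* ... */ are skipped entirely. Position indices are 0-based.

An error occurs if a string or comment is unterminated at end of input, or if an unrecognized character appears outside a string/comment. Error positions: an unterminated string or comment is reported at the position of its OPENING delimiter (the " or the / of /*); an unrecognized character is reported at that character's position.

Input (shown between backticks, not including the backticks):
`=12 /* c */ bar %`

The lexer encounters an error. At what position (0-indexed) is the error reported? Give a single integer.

Answer: 16

Derivation:
pos=0: emit EQ '='
pos=1: emit NUM '12' (now at pos=3)
pos=4: enter COMMENT mode (saw '/*')
exit COMMENT mode (now at pos=11)
pos=12: emit ID 'bar' (now at pos=15)
pos=16: ERROR — unrecognized char '%'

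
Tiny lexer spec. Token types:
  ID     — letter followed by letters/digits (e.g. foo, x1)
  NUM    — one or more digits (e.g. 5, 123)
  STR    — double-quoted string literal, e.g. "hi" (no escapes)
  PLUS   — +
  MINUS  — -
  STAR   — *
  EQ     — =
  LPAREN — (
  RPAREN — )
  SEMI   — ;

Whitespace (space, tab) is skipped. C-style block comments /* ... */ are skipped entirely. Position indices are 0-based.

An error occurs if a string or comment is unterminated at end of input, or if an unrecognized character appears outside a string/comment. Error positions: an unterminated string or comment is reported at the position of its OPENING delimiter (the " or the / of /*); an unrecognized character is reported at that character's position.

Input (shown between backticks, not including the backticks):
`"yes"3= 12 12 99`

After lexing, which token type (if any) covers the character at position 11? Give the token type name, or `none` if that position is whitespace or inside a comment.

pos=0: enter STRING mode
pos=0: emit STR "yes" (now at pos=5)
pos=5: emit NUM '3' (now at pos=6)
pos=6: emit EQ '='
pos=8: emit NUM '12' (now at pos=10)
pos=11: emit NUM '12' (now at pos=13)
pos=14: emit NUM '99' (now at pos=16)
DONE. 6 tokens: [STR, NUM, EQ, NUM, NUM, NUM]
Position 11: char is '1' -> NUM

Answer: NUM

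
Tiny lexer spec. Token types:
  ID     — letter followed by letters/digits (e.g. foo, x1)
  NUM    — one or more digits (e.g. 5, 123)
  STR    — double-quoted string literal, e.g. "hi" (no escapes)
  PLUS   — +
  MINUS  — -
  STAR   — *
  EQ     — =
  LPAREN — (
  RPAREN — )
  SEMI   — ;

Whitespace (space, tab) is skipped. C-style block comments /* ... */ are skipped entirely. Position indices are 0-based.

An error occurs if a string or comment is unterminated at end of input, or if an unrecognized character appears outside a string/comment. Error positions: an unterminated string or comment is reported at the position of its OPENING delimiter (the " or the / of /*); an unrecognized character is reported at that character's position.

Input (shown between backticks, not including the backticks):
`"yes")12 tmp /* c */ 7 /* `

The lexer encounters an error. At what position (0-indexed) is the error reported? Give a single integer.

Answer: 23

Derivation:
pos=0: enter STRING mode
pos=0: emit STR "yes" (now at pos=5)
pos=5: emit RPAREN ')'
pos=6: emit NUM '12' (now at pos=8)
pos=9: emit ID 'tmp' (now at pos=12)
pos=13: enter COMMENT mode (saw '/*')
exit COMMENT mode (now at pos=20)
pos=21: emit NUM '7' (now at pos=22)
pos=23: enter COMMENT mode (saw '/*')
pos=23: ERROR — unterminated comment (reached EOF)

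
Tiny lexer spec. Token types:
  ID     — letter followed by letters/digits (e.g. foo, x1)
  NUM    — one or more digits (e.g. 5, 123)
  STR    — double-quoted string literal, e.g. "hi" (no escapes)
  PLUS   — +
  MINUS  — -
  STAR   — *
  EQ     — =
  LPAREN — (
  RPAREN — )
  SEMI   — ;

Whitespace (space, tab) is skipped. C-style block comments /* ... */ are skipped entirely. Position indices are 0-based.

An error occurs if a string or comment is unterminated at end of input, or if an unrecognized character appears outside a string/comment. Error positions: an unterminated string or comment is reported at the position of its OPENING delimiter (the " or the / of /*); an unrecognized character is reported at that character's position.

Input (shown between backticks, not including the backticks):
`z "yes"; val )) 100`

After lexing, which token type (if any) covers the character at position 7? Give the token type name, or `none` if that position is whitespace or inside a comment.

Answer: SEMI

Derivation:
pos=0: emit ID 'z' (now at pos=1)
pos=2: enter STRING mode
pos=2: emit STR "yes" (now at pos=7)
pos=7: emit SEMI ';'
pos=9: emit ID 'val' (now at pos=12)
pos=13: emit RPAREN ')'
pos=14: emit RPAREN ')'
pos=16: emit NUM '100' (now at pos=19)
DONE. 7 tokens: [ID, STR, SEMI, ID, RPAREN, RPAREN, NUM]
Position 7: char is ';' -> SEMI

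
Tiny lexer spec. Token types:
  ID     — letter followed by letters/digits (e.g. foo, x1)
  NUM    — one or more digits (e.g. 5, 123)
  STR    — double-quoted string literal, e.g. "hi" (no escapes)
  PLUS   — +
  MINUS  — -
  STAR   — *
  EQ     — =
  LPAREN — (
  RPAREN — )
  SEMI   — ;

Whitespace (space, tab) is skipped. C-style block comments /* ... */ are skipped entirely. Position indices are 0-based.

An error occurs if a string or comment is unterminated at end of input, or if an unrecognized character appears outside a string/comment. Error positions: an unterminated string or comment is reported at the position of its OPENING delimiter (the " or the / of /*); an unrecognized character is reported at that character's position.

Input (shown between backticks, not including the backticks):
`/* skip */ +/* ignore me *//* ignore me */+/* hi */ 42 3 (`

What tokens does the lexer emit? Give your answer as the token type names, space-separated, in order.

pos=0: enter COMMENT mode (saw '/*')
exit COMMENT mode (now at pos=10)
pos=11: emit PLUS '+'
pos=12: enter COMMENT mode (saw '/*')
exit COMMENT mode (now at pos=27)
pos=27: enter COMMENT mode (saw '/*')
exit COMMENT mode (now at pos=42)
pos=42: emit PLUS '+'
pos=43: enter COMMENT mode (saw '/*')
exit COMMENT mode (now at pos=51)
pos=52: emit NUM '42' (now at pos=54)
pos=55: emit NUM '3' (now at pos=56)
pos=57: emit LPAREN '('
DONE. 5 tokens: [PLUS, PLUS, NUM, NUM, LPAREN]

Answer: PLUS PLUS NUM NUM LPAREN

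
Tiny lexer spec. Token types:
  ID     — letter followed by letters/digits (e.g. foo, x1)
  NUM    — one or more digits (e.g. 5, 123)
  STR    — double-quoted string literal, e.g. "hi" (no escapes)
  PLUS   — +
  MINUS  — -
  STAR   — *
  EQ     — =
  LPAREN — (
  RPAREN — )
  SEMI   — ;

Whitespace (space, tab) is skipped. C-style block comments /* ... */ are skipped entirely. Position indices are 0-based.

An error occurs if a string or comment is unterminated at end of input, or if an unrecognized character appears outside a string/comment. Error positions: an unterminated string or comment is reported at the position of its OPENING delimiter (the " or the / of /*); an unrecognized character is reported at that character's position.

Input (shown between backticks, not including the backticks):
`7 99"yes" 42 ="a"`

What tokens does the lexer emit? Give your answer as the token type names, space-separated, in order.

Answer: NUM NUM STR NUM EQ STR

Derivation:
pos=0: emit NUM '7' (now at pos=1)
pos=2: emit NUM '99' (now at pos=4)
pos=4: enter STRING mode
pos=4: emit STR "yes" (now at pos=9)
pos=10: emit NUM '42' (now at pos=12)
pos=13: emit EQ '='
pos=14: enter STRING mode
pos=14: emit STR "a" (now at pos=17)
DONE. 6 tokens: [NUM, NUM, STR, NUM, EQ, STR]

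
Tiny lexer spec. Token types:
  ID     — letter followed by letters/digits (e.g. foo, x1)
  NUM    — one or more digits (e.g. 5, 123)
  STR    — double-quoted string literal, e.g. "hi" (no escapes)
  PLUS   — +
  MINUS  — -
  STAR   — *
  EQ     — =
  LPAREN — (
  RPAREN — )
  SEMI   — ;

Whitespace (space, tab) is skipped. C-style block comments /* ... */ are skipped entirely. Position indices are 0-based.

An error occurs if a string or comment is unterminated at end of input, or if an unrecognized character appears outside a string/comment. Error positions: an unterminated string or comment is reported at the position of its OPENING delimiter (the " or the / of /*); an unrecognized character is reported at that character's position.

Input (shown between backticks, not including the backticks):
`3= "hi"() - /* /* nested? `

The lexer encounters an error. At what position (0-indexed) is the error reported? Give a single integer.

Answer: 12

Derivation:
pos=0: emit NUM '3' (now at pos=1)
pos=1: emit EQ '='
pos=3: enter STRING mode
pos=3: emit STR "hi" (now at pos=7)
pos=7: emit LPAREN '('
pos=8: emit RPAREN ')'
pos=10: emit MINUS '-'
pos=12: enter COMMENT mode (saw '/*')
pos=12: ERROR — unterminated comment (reached EOF)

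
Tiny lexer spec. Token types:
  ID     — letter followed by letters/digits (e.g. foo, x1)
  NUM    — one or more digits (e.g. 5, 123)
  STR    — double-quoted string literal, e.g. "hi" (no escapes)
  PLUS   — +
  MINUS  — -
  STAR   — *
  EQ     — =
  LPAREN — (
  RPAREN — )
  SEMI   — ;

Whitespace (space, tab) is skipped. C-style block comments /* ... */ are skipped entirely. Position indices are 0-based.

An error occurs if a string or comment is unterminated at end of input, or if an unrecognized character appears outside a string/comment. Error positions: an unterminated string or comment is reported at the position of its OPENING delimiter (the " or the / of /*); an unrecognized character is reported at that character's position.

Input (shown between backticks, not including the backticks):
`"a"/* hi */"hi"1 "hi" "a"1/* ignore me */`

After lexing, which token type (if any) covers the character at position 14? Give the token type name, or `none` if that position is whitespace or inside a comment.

pos=0: enter STRING mode
pos=0: emit STR "a" (now at pos=3)
pos=3: enter COMMENT mode (saw '/*')
exit COMMENT mode (now at pos=11)
pos=11: enter STRING mode
pos=11: emit STR "hi" (now at pos=15)
pos=15: emit NUM '1' (now at pos=16)
pos=17: enter STRING mode
pos=17: emit STR "hi" (now at pos=21)
pos=22: enter STRING mode
pos=22: emit STR "a" (now at pos=25)
pos=25: emit NUM '1' (now at pos=26)
pos=26: enter COMMENT mode (saw '/*')
exit COMMENT mode (now at pos=41)
DONE. 6 tokens: [STR, STR, NUM, STR, STR, NUM]
Position 14: char is '"' -> STR

Answer: STR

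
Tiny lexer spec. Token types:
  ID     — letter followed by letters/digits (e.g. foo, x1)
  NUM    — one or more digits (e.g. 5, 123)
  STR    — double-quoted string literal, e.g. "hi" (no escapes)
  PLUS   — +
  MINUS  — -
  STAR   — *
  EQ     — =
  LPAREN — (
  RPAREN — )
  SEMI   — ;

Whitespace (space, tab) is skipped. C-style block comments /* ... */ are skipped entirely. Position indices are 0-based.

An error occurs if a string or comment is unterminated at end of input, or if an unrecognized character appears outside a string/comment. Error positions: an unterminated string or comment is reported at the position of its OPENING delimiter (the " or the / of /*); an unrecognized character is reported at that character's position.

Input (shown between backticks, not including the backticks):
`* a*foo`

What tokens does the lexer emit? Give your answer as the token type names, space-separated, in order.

Answer: STAR ID STAR ID

Derivation:
pos=0: emit STAR '*'
pos=2: emit ID 'a' (now at pos=3)
pos=3: emit STAR '*'
pos=4: emit ID 'foo' (now at pos=7)
DONE. 4 tokens: [STAR, ID, STAR, ID]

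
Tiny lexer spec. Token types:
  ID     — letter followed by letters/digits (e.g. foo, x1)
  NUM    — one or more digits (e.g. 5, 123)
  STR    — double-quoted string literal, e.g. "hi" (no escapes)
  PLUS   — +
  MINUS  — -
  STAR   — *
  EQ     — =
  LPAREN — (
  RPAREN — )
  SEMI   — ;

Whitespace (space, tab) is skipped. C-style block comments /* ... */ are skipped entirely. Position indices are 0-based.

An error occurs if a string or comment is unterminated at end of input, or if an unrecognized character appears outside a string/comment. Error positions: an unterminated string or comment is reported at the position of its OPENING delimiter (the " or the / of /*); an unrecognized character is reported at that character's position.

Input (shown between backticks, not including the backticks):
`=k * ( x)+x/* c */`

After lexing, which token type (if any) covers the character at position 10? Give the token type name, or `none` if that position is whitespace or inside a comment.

Answer: ID

Derivation:
pos=0: emit EQ '='
pos=1: emit ID 'k' (now at pos=2)
pos=3: emit STAR '*'
pos=5: emit LPAREN '('
pos=7: emit ID 'x' (now at pos=8)
pos=8: emit RPAREN ')'
pos=9: emit PLUS '+'
pos=10: emit ID 'x' (now at pos=11)
pos=11: enter COMMENT mode (saw '/*')
exit COMMENT mode (now at pos=18)
DONE. 8 tokens: [EQ, ID, STAR, LPAREN, ID, RPAREN, PLUS, ID]
Position 10: char is 'x' -> ID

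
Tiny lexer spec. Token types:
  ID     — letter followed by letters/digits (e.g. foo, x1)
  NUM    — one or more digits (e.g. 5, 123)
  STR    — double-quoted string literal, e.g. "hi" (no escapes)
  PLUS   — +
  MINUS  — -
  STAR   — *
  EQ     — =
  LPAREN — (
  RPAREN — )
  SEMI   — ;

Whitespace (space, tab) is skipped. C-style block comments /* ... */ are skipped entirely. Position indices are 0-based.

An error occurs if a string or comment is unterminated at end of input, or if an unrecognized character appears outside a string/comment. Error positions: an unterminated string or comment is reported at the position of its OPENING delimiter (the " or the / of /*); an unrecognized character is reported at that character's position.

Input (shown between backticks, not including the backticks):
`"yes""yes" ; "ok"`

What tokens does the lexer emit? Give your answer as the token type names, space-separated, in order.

Answer: STR STR SEMI STR

Derivation:
pos=0: enter STRING mode
pos=0: emit STR "yes" (now at pos=5)
pos=5: enter STRING mode
pos=5: emit STR "yes" (now at pos=10)
pos=11: emit SEMI ';'
pos=13: enter STRING mode
pos=13: emit STR "ok" (now at pos=17)
DONE. 4 tokens: [STR, STR, SEMI, STR]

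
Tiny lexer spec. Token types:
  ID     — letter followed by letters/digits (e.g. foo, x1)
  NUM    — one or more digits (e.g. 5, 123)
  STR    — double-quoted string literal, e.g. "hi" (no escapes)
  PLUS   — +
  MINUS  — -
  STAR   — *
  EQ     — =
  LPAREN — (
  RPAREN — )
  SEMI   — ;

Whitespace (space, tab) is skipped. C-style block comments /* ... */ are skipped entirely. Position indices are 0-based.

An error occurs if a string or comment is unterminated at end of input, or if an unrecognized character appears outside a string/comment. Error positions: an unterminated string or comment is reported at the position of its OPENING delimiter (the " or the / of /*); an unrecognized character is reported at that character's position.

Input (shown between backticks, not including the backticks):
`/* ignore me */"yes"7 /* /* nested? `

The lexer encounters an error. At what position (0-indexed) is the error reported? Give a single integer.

Answer: 22

Derivation:
pos=0: enter COMMENT mode (saw '/*')
exit COMMENT mode (now at pos=15)
pos=15: enter STRING mode
pos=15: emit STR "yes" (now at pos=20)
pos=20: emit NUM '7' (now at pos=21)
pos=22: enter COMMENT mode (saw '/*')
pos=22: ERROR — unterminated comment (reached EOF)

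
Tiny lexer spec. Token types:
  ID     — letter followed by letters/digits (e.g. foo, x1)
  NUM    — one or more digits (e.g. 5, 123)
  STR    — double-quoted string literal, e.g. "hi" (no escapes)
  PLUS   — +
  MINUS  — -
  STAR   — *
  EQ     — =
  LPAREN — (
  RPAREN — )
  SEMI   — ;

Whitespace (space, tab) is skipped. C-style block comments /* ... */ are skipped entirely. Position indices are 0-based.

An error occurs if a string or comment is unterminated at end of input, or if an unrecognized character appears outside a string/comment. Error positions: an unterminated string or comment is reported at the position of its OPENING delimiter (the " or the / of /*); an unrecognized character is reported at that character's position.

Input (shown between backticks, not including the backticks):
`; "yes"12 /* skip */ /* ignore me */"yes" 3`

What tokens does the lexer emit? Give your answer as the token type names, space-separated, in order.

Answer: SEMI STR NUM STR NUM

Derivation:
pos=0: emit SEMI ';'
pos=2: enter STRING mode
pos=2: emit STR "yes" (now at pos=7)
pos=7: emit NUM '12' (now at pos=9)
pos=10: enter COMMENT mode (saw '/*')
exit COMMENT mode (now at pos=20)
pos=21: enter COMMENT mode (saw '/*')
exit COMMENT mode (now at pos=36)
pos=36: enter STRING mode
pos=36: emit STR "yes" (now at pos=41)
pos=42: emit NUM '3' (now at pos=43)
DONE. 5 tokens: [SEMI, STR, NUM, STR, NUM]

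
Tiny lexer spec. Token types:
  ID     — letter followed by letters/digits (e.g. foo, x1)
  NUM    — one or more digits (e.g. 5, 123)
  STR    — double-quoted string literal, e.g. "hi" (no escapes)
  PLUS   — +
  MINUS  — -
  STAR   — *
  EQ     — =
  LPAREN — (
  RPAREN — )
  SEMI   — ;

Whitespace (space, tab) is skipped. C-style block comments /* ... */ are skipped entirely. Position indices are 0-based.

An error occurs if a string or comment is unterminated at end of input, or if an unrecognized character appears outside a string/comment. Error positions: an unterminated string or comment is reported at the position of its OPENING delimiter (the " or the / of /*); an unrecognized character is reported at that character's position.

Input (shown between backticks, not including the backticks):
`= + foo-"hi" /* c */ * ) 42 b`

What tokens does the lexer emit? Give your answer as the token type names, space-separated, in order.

Answer: EQ PLUS ID MINUS STR STAR RPAREN NUM ID

Derivation:
pos=0: emit EQ '='
pos=2: emit PLUS '+'
pos=4: emit ID 'foo' (now at pos=7)
pos=7: emit MINUS '-'
pos=8: enter STRING mode
pos=8: emit STR "hi" (now at pos=12)
pos=13: enter COMMENT mode (saw '/*')
exit COMMENT mode (now at pos=20)
pos=21: emit STAR '*'
pos=23: emit RPAREN ')'
pos=25: emit NUM '42' (now at pos=27)
pos=28: emit ID 'b' (now at pos=29)
DONE. 9 tokens: [EQ, PLUS, ID, MINUS, STR, STAR, RPAREN, NUM, ID]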